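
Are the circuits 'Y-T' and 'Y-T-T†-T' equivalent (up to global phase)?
Yes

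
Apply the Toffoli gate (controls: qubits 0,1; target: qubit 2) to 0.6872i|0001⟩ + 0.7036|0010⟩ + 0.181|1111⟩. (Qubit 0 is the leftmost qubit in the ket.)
0.6872i|0001⟩ + 0.7036|0010⟩ + 0.181|1101⟩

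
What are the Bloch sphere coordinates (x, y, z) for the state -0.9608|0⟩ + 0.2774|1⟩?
(-0.5331, 0, 0.8462)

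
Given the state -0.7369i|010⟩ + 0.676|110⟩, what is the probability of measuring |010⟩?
0.543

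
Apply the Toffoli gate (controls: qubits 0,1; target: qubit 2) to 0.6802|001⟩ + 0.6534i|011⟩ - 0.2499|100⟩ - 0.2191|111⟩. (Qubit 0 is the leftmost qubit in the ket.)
0.6802|001⟩ + 0.6534i|011⟩ - 0.2499|100⟩ - 0.2191|110⟩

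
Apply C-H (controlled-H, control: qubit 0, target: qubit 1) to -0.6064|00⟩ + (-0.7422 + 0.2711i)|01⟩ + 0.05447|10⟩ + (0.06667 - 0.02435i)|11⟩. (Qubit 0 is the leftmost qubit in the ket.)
-0.6064|00⟩ + (-0.7422 + 0.2711i)|01⟩ + (0.08566 - 0.01722i)|10⟩ + (-0.008627 + 0.01722i)|11⟩

C-H leaves the control-|0⟩ kets |00⟩, |01⟩ unchanged and applies H to qubit 1 on the control-|1⟩ pair (|10⟩, |11⟩).
H = [[1/√2, 1/√2], [1/√2, -1/√2]].
With a = amp(|10⟩) = 0.05447 and b = amp(|11⟩) = (0.06667 - 0.02435i):
new amp(|10⟩) = (1/√2)·a + (1/√2)·b = (0.08566 - 0.01722i)
new amp(|11⟩) = (1/√2)·a + (-1/√2)·b = (-0.008627 + 0.01722i)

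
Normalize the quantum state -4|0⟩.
-|0⟩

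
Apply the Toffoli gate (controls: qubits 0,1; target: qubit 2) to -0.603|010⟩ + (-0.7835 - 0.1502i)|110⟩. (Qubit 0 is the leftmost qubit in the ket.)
-0.603|010⟩ + (-0.7835 - 0.1502i)|111⟩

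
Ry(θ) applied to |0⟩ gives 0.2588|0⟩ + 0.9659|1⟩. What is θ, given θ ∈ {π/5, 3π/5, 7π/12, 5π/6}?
5π/6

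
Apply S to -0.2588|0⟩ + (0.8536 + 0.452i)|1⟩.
-0.2588|0⟩ + (-0.452 + 0.8536i)|1⟩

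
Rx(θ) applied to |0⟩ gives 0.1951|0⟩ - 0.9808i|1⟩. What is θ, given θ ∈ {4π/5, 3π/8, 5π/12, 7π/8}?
7π/8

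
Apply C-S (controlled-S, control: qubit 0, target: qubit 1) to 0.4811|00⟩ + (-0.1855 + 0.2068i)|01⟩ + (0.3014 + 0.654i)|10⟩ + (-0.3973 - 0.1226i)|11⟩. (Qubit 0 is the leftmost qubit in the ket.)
0.4811|00⟩ + (-0.1855 + 0.2068i)|01⟩ + (0.3014 + 0.654i)|10⟩ + (0.1226 - 0.3973i)|11⟩

C-S leaves the control-|0⟩ kets |00⟩, |01⟩ unchanged and applies S to qubit 1 on the control-|1⟩ pair (|10⟩, |11⟩).
S = [[1, 0], [0, i]].
With a = amp(|10⟩) = (0.3014 + 0.654i) and b = amp(|11⟩) = (-0.3973 - 0.1226i):
new amp(|10⟩) = (1)·a = (0.3014 + 0.654i)
new amp(|11⟩) = (i)·b = (0.1226 - 0.3973i)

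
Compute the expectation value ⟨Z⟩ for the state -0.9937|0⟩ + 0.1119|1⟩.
0.9749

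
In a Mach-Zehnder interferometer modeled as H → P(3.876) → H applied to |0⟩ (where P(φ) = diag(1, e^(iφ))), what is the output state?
(0.1289 - 0.3351i)|0⟩ + (0.8711 + 0.3351i)|1⟩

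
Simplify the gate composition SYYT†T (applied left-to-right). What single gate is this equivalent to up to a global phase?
S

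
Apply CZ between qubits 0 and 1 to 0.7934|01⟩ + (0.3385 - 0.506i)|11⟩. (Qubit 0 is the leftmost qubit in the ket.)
0.7934|01⟩ + (-0.3385 + 0.506i)|11⟩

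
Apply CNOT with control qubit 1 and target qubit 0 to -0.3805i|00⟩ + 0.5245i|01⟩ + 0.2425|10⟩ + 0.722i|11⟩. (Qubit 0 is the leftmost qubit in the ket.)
-0.3805i|00⟩ + 0.722i|01⟩ + 0.2425|10⟩ + 0.5245i|11⟩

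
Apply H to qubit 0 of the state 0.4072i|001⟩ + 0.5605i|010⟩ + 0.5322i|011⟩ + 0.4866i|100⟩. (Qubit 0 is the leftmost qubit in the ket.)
0.3441i|000⟩ + 0.2879i|001⟩ + 0.3963i|010⟩ + 0.3763i|011⟩ - 0.3441i|100⟩ + 0.2879i|101⟩ + 0.3963i|110⟩ + 0.3763i|111⟩

H on qubit 0 mixes each pair of kets that differ only in qubit 0: amplitudes (a, b) of (|…0…⟩, |…1…⟩) become ((a + b)/√2, (a − b)/√2). Kets absent from the input have amplitude 0.
(|000⟩, |100⟩): (a, b) = (0, 0.4866i) → (0.3441i, -0.3441i)
(|001⟩, |101⟩): (a, b) = (0.4072i, 0) → (0.2879i, 0.2879i)
(|010⟩, |110⟩): (a, b) = (0.5605i, 0) → (0.3963i, 0.3963i)
(|011⟩, |111⟩): (a, b) = (0.5322i, 0) → (0.3763i, 0.3763i)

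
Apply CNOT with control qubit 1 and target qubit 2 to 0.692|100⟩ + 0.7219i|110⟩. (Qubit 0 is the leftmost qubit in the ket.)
0.692|100⟩ + 0.7219i|111⟩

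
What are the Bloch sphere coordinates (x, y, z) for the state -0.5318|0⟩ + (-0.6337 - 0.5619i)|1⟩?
(0.674, 0.5976, -0.4345)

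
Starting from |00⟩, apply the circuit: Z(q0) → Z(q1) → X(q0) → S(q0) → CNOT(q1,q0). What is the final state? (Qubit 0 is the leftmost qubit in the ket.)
i|10⟩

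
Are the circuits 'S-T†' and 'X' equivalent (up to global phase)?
No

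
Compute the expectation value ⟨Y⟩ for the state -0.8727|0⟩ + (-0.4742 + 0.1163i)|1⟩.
-0.203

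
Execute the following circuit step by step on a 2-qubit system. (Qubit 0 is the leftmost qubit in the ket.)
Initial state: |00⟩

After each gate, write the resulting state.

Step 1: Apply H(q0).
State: 1/√2|00⟩ + 1/√2|10⟩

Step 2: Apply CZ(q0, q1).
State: 1/√2|00⟩ + 1/√2|10⟩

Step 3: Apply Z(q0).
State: 1/√2|00⟩ - 1/√2|10⟩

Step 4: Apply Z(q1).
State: 1/√2|00⟩ - 1/√2|10⟩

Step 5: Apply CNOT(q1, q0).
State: 1/√2|00⟩ - 1/√2|10⟩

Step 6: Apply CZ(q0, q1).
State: 1/√2|00⟩ - 1/√2|10⟩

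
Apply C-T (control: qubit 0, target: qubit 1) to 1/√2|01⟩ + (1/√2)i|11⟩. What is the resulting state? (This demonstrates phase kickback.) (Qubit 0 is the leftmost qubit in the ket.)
1/√2|01⟩ + (-1/2 + (1/2)i)|11⟩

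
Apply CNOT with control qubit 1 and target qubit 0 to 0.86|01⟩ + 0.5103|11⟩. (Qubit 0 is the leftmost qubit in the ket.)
0.5103|01⟩ + 0.86|11⟩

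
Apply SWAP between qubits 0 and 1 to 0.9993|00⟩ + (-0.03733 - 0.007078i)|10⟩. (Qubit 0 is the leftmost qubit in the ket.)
0.9993|00⟩ + (-0.03733 - 0.007078i)|01⟩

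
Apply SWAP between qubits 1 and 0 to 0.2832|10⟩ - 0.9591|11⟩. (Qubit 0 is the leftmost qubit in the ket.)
0.2832|01⟩ - 0.9591|11⟩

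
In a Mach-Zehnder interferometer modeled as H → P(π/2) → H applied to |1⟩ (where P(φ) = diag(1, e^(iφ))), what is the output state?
(1/2 - (1/2)i)|0⟩ + (1/2 + (1/2)i)|1⟩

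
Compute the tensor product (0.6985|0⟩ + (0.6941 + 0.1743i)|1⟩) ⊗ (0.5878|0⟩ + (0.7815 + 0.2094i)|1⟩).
0.4106|00⟩ + (0.5459 + 0.1463i)|01⟩ + (0.408 + 0.1025i)|10⟩ + (0.5059 + 0.2816i)|11⟩

amp(|b₁b₂…⟩) = product of the factor amplitudes for bits b₁, b₂, …; only kets whose every factor amplitude is nonzero survive.
|00⟩: (0.6985)(0.5878) = 0.4106
|01⟩: (0.6985)(0.7815 + 0.2094i) = (0.5459 + 0.1463i)
|10⟩: (0.6941 + 0.1743i)(0.5878) = (0.408 + 0.1025i)
|11⟩: (0.6941 + 0.1743i)(0.7815 + 0.2094i) = (0.5059 + 0.2816i)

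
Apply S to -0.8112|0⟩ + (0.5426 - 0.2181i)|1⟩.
-0.8112|0⟩ + (0.2181 + 0.5426i)|1⟩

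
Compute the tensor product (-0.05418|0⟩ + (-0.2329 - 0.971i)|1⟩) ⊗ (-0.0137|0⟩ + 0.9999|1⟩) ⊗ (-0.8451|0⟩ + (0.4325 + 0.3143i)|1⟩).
-0.0006273|000⟩ + (0.000321 + 0.0002333i)|001⟩ + 0.04578|010⟩ + (-0.02343 - 0.01703i)|011⟩ + (-0.002696 - 0.01124i)|100⟩ + (-0.002801 + 0.006756i)|101⟩ + (0.1968 + 0.8205i)|110⟩ + (0.2044 - 0.4931i)|111⟩

amp(|b₁b₂…⟩) = product of the factor amplitudes for bits b₁, b₂, …; only kets whose every factor amplitude is nonzero survive.
|000⟩: (-0.05418)(-0.0137)(-0.8451) = -0.0006273
|001⟩: (-0.05418)(-0.0137)(0.4325 + 0.3143i) = (0.000321 + 0.0002333i)
|010⟩: (-0.05418)(0.9999)(-0.8451) = 0.04578
|011⟩: (-0.05418)(0.9999)(0.4325 + 0.3143i) = (-0.02343 - 0.01703i)
|100⟩: (-0.2329 - 0.971i)(-0.0137)(-0.8451) = (-0.002696 - 0.01124i)
|101⟩: (-0.2329 - 0.971i)(-0.0137)(0.4325 + 0.3143i) = (-0.002801 + 0.006756i)
|110⟩: (-0.2329 - 0.971i)(0.9999)(-0.8451) = (0.1968 + 0.8205i)
|111⟩: (-0.2329 - 0.971i)(0.9999)(0.4325 + 0.3143i) = (0.2044 - 0.4931i)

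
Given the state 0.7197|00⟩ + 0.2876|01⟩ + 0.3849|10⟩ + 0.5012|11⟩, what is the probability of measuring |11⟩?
0.2512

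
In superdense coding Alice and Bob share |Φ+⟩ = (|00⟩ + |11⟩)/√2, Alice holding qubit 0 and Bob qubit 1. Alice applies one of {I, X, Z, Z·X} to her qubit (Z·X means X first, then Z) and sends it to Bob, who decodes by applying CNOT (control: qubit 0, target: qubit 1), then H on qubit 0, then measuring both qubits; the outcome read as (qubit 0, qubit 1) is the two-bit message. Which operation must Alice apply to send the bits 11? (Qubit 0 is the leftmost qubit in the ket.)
Z·X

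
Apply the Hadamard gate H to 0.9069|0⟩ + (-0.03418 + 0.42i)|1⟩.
(0.6171 + 0.297i)|0⟩ + (0.6654 - 0.297i)|1⟩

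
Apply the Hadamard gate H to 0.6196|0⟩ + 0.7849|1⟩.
0.9931|0⟩ - 0.1169|1⟩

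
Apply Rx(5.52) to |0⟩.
-0.9281|0⟩ - 0.3724i|1⟩

Rx(5.52) = [[cos(θ/2), −i·sin(θ/2)], [−i·sin(θ/2), cos(θ/2)]]; θ = 5.52, cos(θ/2) ≈ -0.928073, sin(θ/2) ≈ 0.372399.
With a = amp(|0⟩) = 1 and b = amp(|1⟩) = 0:
new amp(|0⟩) = (-0.928073)·a + (-0.372399i)·b = -0.9281
new amp(|1⟩) = (-0.372399i)·a + (-0.928073)·b = -0.3724i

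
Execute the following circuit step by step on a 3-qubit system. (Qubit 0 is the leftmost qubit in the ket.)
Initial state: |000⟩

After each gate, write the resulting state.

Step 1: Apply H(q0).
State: 1/√2|000⟩ + 1/√2|100⟩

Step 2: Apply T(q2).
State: 1/√2|000⟩ + 1/√2|100⟩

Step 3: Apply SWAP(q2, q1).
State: 1/√2|000⟩ + 1/√2|100⟩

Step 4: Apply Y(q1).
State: (1/√2)i|010⟩ + (1/√2)i|110⟩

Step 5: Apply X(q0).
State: (1/√2)i|010⟩ + (1/√2)i|110⟩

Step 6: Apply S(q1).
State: -1/√2|010⟩ - 1/√2|110⟩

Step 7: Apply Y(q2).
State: -(1/√2)i|011⟩ - (1/√2)i|111⟩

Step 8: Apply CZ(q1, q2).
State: (1/√2)i|011⟩ + (1/√2)i|111⟩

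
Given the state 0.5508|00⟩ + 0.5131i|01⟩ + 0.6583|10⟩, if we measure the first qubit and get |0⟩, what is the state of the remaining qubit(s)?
0.7317|0⟩ + 0.6816i|1⟩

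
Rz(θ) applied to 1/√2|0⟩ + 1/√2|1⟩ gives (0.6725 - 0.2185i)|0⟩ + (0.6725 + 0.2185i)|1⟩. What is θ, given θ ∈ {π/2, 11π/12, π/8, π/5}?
π/5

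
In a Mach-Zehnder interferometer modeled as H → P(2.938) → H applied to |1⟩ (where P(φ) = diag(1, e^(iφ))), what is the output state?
(0.9897 - 0.1011i)|0⟩ + (0.01033 + 0.1011i)|1⟩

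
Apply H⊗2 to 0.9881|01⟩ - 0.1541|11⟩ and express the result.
0.417|00⟩ - 0.417|01⟩ + 0.5711|10⟩ - 0.5711|11⟩

H⊗2 gives amp(|y⟩) = (1/2) Σ_x (−1)^(x·y) amp(|x⟩), where x·y is the number of positions in which both x and y have a 1.
|00⟩: (0.9881 - 0.1541)/2 = 0.417
|01⟩: (-0.9881 + 0.1541)/2 = -0.417
|10⟩: (0.9881 + 0.1541)/2 = 0.5711
|11⟩: (-0.9881 - 0.1541)/2 = -0.5711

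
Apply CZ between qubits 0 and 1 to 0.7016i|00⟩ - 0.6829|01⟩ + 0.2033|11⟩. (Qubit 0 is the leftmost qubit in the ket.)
0.7016i|00⟩ - 0.6829|01⟩ - 0.2033|11⟩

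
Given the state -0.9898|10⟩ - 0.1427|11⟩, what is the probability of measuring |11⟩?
0.02036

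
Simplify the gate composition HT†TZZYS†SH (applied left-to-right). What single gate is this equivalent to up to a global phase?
Y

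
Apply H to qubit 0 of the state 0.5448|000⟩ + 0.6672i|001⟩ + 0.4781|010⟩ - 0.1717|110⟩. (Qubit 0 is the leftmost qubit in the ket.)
0.3852|000⟩ + 0.4718i|001⟩ + 0.2167|010⟩ + 0.3852|100⟩ + 0.4718i|101⟩ + 0.4595|110⟩

H on qubit 0 mixes each pair of kets that differ only in qubit 0: amplitudes (a, b) of (|…0…⟩, |…1…⟩) become ((a + b)/√2, (a − b)/√2). Kets absent from the input have amplitude 0.
(|000⟩, |100⟩): (a, b) = (0.5448, 0) → (0.3852, 0.3852)
(|001⟩, |101⟩): (a, b) = (0.6672i, 0) → (0.4718i, 0.4718i)
(|010⟩, |110⟩): (a, b) = (0.4781, -0.1717) → (0.2167, 0.4595)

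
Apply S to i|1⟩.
-|1⟩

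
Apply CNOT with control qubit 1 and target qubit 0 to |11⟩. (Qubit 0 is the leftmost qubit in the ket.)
|01⟩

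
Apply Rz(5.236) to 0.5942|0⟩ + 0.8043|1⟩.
(-0.5146 - 0.2971i)|0⟩ + (-0.6965 + 0.4021i)|1⟩

Rz(5.236) = [[e^(−iθ/2), 0], [0, e^(iθ/2)]] with e^(±iθ/2) = cos(θ/2) ± i·sin(θ/2); θ = 5.236, cos(θ/2) ≈ -0.866028, sin(θ/2) ≈ 0.499995.
With a = amp(|0⟩) = 0.5942 and b = amp(|1⟩) = 0.8043:
new amp(|0⟩) = (-0.866028 - 0.499995i)·a = (-0.5146 - 0.2971i)
new amp(|1⟩) = (-0.866028 + 0.499995i)·b = (-0.6965 + 0.4021i)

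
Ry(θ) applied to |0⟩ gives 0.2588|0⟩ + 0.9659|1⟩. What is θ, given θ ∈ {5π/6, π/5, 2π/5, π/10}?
5π/6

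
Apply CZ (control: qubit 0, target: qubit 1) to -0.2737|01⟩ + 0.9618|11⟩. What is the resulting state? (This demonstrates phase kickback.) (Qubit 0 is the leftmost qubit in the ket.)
-0.2737|01⟩ - 0.9618|11⟩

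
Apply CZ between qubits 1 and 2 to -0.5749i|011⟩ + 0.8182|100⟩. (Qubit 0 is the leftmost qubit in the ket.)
0.5749i|011⟩ + 0.8182|100⟩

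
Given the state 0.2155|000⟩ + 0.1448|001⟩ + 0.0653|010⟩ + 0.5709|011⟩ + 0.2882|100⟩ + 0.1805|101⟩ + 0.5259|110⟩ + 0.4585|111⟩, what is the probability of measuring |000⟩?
0.04644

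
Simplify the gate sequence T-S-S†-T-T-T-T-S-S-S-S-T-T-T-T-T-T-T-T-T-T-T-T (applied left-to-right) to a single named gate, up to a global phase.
T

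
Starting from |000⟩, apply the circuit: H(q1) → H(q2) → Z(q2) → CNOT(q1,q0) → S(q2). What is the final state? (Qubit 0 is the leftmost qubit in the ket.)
1/2|000⟩ - (1/2)i|001⟩ + 1/2|110⟩ - (1/2)i|111⟩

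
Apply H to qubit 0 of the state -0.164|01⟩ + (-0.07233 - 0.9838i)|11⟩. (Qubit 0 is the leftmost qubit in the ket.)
(-0.1671 - 0.6957i)|01⟩ + (-0.06482 + 0.6957i)|11⟩

H on qubit 0 mixes each pair of kets that differ only in qubit 0: amplitudes (a, b) of (|…0…⟩, |…1…⟩) become ((a + b)/√2, (a − b)/√2). Kets absent from the input have amplitude 0.
(|01⟩, |11⟩): (a, b) = (-0.164, (-0.07233 - 0.9838i)) → ((-0.1671 - 0.6957i), (-0.06482 + 0.6957i))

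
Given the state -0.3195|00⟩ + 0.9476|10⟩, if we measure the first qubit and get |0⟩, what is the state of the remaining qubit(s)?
-|0⟩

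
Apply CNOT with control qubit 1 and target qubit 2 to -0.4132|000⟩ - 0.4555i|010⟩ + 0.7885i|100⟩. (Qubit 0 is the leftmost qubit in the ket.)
-0.4132|000⟩ - 0.4555i|011⟩ + 0.7885i|100⟩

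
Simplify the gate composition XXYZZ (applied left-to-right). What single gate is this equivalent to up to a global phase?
Y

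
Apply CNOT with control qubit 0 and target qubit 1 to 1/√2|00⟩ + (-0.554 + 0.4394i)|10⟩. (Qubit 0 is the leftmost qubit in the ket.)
1/√2|00⟩ + (-0.554 + 0.4394i)|11⟩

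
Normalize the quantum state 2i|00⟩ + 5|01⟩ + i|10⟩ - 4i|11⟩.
0.2949i|00⟩ + 0.7372|01⟩ + 0.1474i|10⟩ - 0.5898i|11⟩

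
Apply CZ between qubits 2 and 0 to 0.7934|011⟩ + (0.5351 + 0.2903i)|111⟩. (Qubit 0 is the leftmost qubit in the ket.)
0.7934|011⟩ + (-0.5351 - 0.2903i)|111⟩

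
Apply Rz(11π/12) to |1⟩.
(0.1305 + 0.9914i)|1⟩

Rz(11π/12) = [[e^(−iθ/2), 0], [0, e^(iθ/2)]] with e^(±iθ/2) = cos(θ/2) ± i·sin(θ/2); θ = 11π/12, cos(θ/2) ≈ 0.130526, sin(θ/2) ≈ 0.991445.
With a = amp(|0⟩) = 0 and b = amp(|1⟩) = 1:
new amp(|0⟩) = (0.130526 - 0.991445i)·a = 0
new amp(|1⟩) = (0.130526 + 0.991445i)·b = (0.1305 + 0.9914i)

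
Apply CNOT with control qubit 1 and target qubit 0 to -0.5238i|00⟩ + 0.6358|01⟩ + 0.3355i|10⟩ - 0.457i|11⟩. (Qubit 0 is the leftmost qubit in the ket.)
-0.5238i|00⟩ - 0.457i|01⟩ + 0.3355i|10⟩ + 0.6358|11⟩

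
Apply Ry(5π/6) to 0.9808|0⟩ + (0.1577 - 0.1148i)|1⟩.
(0.1015 + 0.1109i)|0⟩ + (0.9882 - 0.02971i)|1⟩

Ry(5π/6) = [[cos(θ/2), −sin(θ/2)], [sin(θ/2), cos(θ/2)]]; θ = 5π/6, cos(θ/2) ≈ 0.258819, sin(θ/2) ≈ 0.965926.
With a = amp(|0⟩) = 0.9808 and b = amp(|1⟩) = (0.1577 - 0.1148i):
new amp(|0⟩) = (0.258819)·a + (-0.965926)·b = (0.1015 + 0.1109i)
new amp(|1⟩) = (0.965926)·a + (0.258819)·b = (0.9882 - 0.02971i)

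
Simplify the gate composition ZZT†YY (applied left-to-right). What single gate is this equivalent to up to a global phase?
T†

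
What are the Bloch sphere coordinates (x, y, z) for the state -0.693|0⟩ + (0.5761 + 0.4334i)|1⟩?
(-0.7985, -0.6007, -0.03948)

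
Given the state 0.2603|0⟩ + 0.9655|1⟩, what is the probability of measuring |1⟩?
0.9322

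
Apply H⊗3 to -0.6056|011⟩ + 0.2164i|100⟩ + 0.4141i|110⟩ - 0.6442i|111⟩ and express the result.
(-0.2141 - 0.004844i)|000⟩ + (0.2141 + 0.4507i)|001⟩ + (0.2141 + 0.1579i)|010⟩ + (-0.2141 - 0.2977i)|011⟩ + (-0.2141 + 0.004844i)|100⟩ + (0.2141 - 0.4507i)|101⟩ + (0.2141 - 0.1579i)|110⟩ + (-0.2141 + 0.2977i)|111⟩

H⊗3 gives amp(|y⟩) = (1/2√2) Σ_x (−1)^(x·y) amp(|x⟩), where x·y is the number of positions in which both x and y have a 1.
|000⟩: (-0.6056 + 0.2164i + 0.4141i - 0.6442i)/(2√2) = (-0.2141 - 0.004844i)
|001⟩: (0.6056 + 0.2164i + 0.4141i + 0.6442i)/(2√2) = (0.2141 + 0.4507i)
|010⟩: (0.6056 + 0.2164i - 0.4141i + 0.6442i)/(2√2) = (0.2141 + 0.1579i)
|011⟩: (-0.6056 + 0.2164i - 0.4141i - 0.6442i)/(2√2) = (-0.2141 - 0.2977i)
|100⟩: (-0.6056 - 0.2164i - 0.4141i + 0.6442i)/(2√2) = (-0.2141 + 0.004844i)
|101⟩: (0.6056 - 0.2164i - 0.4141i - 0.6442i)/(2√2) = (0.2141 - 0.4507i)
|110⟩: (0.6056 - 0.2164i + 0.4141i - 0.6442i)/(2√2) = (0.2141 - 0.1579i)
|111⟩: (-0.6056 - 0.2164i + 0.4141i + 0.6442i)/(2√2) = (-0.2141 + 0.2977i)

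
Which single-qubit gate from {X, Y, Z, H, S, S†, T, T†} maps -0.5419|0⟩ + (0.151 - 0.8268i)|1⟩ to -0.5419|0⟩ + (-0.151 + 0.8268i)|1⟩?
Z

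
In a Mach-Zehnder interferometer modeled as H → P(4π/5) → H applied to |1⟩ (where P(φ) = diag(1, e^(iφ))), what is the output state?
(0.9045 - 0.2939i)|0⟩ + (0.09549 + 0.2939i)|1⟩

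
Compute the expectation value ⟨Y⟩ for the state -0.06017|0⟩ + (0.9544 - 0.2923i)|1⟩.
0.03518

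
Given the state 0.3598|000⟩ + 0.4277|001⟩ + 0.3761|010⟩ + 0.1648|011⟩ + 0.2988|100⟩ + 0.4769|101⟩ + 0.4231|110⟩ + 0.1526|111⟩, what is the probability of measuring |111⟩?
0.02329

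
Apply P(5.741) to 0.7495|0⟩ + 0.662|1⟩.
0.7495|0⟩ + (0.5671 - 0.3416i)|1⟩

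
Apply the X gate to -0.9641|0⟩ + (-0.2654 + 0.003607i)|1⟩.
(-0.2654 + 0.003607i)|0⟩ - 0.9641|1⟩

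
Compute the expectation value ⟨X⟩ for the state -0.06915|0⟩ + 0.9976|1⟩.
-0.138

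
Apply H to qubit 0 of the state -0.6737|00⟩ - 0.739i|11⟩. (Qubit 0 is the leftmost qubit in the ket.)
-0.4764|00⟩ - 0.5226i|01⟩ - 0.4764|10⟩ + 0.5226i|11⟩

H on qubit 0 mixes each pair of kets that differ only in qubit 0: amplitudes (a, b) of (|…0…⟩, |…1…⟩) become ((a + b)/√2, (a − b)/√2). Kets absent from the input have amplitude 0.
(|00⟩, |10⟩): (a, b) = (-0.6737, 0) → (-0.4764, -0.4764)
(|01⟩, |11⟩): (a, b) = (0, -0.739i) → (-0.5226i, 0.5226i)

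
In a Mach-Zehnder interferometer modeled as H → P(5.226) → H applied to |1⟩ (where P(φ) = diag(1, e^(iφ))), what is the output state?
(0.2543 + 0.4355i)|0⟩ + (0.7457 - 0.4355i)|1⟩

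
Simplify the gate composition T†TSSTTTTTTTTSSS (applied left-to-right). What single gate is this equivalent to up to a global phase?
S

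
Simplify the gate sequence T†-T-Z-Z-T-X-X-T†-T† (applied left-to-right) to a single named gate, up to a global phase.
T†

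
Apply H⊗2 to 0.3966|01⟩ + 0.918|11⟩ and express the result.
0.6573|00⟩ - 0.6573|01⟩ - 0.2607|10⟩ + 0.2607|11⟩

H⊗2 gives amp(|y⟩) = (1/2) Σ_x (−1)^(x·y) amp(|x⟩), where x·y is the number of positions in which both x and y have a 1.
|00⟩: (0.3966 + 0.918)/2 = 0.6573
|01⟩: (-0.3966 - 0.918)/2 = -0.6573
|10⟩: (0.3966 - 0.918)/2 = -0.2607
|11⟩: (-0.3966 + 0.918)/2 = 0.2607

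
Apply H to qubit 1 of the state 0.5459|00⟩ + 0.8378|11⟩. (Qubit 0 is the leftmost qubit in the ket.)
0.386|00⟩ + 0.386|01⟩ + 0.5924|10⟩ - 0.5924|11⟩

H on qubit 1 mixes each pair of kets that differ only in qubit 1: amplitudes (a, b) of (|…0…⟩, |…1…⟩) become ((a + b)/√2, (a − b)/√2). Kets absent from the input have amplitude 0.
(|00⟩, |01⟩): (a, b) = (0.5459, 0) → (0.386, 0.386)
(|10⟩, |11⟩): (a, b) = (0, 0.8378) → (0.5924, -0.5924)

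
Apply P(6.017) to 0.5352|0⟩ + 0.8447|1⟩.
0.5352|0⟩ + (0.815 - 0.2222i)|1⟩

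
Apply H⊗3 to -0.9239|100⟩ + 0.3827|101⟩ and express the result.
-0.1913|000⟩ - 0.462|001⟩ - 0.1913|010⟩ - 0.462|011⟩ + 0.1913|100⟩ + 0.462|101⟩ + 0.1913|110⟩ + 0.462|111⟩

H⊗3 gives amp(|y⟩) = (1/2√2) Σ_x (−1)^(x·y) amp(|x⟩), where x·y is the number of positions in which both x and y have a 1.
|000⟩: (-0.9239 + 0.3827)/(2√2) = -0.1913
|001⟩: (-0.9239 - 0.3827)/(2√2) = -0.462
|010⟩: (-0.9239 + 0.3827)/(2√2) = -0.1913
|011⟩: (-0.9239 - 0.3827)/(2√2) = -0.462
|100⟩: (0.9239 - 0.3827)/(2√2) = 0.1913
|101⟩: (0.9239 + 0.3827)/(2√2) = 0.462
|110⟩: (0.9239 - 0.3827)/(2√2) = 0.1913
|111⟩: (0.9239 + 0.3827)/(2√2) = 0.462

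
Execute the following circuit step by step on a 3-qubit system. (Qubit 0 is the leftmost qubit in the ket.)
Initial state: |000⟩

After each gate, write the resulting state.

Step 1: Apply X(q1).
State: |010⟩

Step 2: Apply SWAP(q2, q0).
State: |010⟩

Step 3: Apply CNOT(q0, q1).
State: |010⟩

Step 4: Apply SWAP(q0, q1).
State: |100⟩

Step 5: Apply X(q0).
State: |000⟩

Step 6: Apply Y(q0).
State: i|100⟩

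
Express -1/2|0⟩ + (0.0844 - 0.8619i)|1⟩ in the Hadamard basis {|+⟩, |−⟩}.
(-0.2939 - 0.6095i)|+⟩ + (-0.4132 + 0.6095i)|−⟩

With |ψ⟩ = α|0⟩ + β|1⟩, the Hadamard-basis coefficients are ⟨+|ψ⟩ = (α + β)/√2 and ⟨−|ψ⟩ = (α − β)/√2.
Here α = -1/2, β = (0.0844 - 0.8619i): (α + β)/√2 = (-0.2939 - 0.6095i), (α − β)/√2 = (-0.4132 + 0.6095i).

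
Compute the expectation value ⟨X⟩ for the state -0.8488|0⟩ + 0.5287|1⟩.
-0.8975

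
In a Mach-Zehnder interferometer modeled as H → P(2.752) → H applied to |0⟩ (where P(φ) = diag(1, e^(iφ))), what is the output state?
(0.03747 + 0.1899i)|0⟩ + (0.9625 - 0.1899i)|1⟩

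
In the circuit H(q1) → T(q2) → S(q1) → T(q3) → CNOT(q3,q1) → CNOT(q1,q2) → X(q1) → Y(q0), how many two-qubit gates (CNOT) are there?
2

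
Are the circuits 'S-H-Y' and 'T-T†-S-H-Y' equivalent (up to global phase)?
Yes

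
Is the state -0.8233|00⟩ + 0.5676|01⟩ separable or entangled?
Separable

Writing the state as a|00⟩ + b|01⟩ + c|10⟩ + d|11⟩, it is a product state iff ad − bc = 0.
Here (a, b, c, d) = (-0.8233, 0.5676, 0, 0): ad − bc = (-0.8233)(0) − (0.5676)(0) = 0, so the state is separable.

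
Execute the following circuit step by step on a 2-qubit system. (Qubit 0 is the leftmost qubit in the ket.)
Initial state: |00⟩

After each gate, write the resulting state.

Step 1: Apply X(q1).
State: |01⟩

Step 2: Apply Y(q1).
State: -i|00⟩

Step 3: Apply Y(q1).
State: |01⟩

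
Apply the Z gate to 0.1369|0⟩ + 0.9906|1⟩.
0.1369|0⟩ - 0.9906|1⟩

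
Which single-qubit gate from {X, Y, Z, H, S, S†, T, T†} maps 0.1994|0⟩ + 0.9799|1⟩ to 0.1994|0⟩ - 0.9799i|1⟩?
S†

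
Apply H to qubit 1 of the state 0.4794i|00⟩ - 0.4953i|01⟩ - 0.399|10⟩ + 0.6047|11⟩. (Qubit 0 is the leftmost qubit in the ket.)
-0.01124i|00⟩ + 0.6892i|01⟩ + 0.1455|10⟩ - 0.7097|11⟩

H on qubit 1 mixes each pair of kets that differ only in qubit 1: amplitudes (a, b) of (|…0…⟩, |…1…⟩) become ((a + b)/√2, (a − b)/√2). Kets absent from the input have amplitude 0.
(|00⟩, |01⟩): (a, b) = (0.4794i, -0.4953i) → (-0.01124i, 0.6892i)
(|10⟩, |11⟩): (a, b) = (-0.399, 0.6047) → (0.1455, -0.7097)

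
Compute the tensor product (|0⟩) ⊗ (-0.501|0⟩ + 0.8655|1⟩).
-0.501|00⟩ + 0.8655|01⟩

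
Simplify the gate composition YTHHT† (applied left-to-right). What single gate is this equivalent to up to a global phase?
Y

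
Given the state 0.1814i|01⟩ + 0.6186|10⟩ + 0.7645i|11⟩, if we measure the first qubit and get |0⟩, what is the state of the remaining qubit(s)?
i|1⟩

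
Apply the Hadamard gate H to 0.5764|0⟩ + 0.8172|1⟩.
0.9854|0⟩ - 0.1703|1⟩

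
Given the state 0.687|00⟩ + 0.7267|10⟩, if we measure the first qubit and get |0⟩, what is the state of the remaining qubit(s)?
|0⟩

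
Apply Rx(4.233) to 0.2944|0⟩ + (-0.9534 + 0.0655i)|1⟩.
(-0.09681 + 0.8149i)|0⟩ + (0.4948 - 0.2856i)|1⟩

Rx(4.233) = [[cos(θ/2), −i·sin(θ/2)], [−i·sin(θ/2), cos(θ/2)]]; θ = 4.233, cos(θ/2) ≈ -0.51902, sin(θ/2) ≈ 0.854762.
With a = amp(|0⟩) = 0.2944 and b = amp(|1⟩) = (-0.9534 + 0.0655i):
new amp(|0⟩) = (-0.51902)·a + (-0.854762i)·b = (-0.09681 + 0.8149i)
new amp(|1⟩) = (-0.854762i)·a + (-0.51902)·b = (0.4948 - 0.2856i)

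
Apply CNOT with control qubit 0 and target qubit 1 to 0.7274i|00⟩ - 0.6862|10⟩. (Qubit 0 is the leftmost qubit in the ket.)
0.7274i|00⟩ - 0.6862|11⟩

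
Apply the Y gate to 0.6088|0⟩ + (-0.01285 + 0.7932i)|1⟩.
(0.7932 + 0.01285i)|0⟩ + 0.6088i|1⟩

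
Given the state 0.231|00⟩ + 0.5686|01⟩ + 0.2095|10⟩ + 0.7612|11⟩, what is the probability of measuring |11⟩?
0.5794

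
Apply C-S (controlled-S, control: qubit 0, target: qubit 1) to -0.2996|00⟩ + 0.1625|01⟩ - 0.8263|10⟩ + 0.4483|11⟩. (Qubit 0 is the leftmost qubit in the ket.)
-0.2996|00⟩ + 0.1625|01⟩ - 0.8263|10⟩ + 0.4483i|11⟩

C-S leaves the control-|0⟩ kets |00⟩, |01⟩ unchanged and applies S to qubit 1 on the control-|1⟩ pair (|10⟩, |11⟩).
S = [[1, 0], [0, i]].
With a = amp(|10⟩) = -0.8263 and b = amp(|11⟩) = 0.4483:
new amp(|10⟩) = (1)·a = -0.8263
new amp(|11⟩) = (i)·b = 0.4483i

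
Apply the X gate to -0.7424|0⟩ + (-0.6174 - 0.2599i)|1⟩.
(-0.6174 - 0.2599i)|0⟩ - 0.7424|1⟩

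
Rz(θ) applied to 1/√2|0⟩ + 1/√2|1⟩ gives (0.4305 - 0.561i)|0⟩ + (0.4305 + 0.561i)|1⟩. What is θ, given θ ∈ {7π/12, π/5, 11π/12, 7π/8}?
7π/12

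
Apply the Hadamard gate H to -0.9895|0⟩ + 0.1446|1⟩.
-0.5974|0⟩ - 0.8019|1⟩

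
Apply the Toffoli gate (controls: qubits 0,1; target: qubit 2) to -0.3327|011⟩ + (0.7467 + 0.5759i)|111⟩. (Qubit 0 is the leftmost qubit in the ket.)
-0.3327|011⟩ + (0.7467 + 0.5759i)|110⟩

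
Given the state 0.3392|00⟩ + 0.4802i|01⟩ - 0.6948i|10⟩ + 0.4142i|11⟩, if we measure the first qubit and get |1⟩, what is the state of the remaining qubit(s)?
-0.859i|0⟩ + 0.5121i|1⟩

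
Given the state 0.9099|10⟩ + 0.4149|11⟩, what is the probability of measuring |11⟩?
0.1721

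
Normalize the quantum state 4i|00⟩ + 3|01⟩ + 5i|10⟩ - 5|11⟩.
0.4619i|00⟩ + 0.3464|01⟩ + (1/√3)i|10⟩ - 1/√3|11⟩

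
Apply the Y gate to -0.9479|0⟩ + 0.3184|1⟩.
-0.3184i|0⟩ - 0.9479i|1⟩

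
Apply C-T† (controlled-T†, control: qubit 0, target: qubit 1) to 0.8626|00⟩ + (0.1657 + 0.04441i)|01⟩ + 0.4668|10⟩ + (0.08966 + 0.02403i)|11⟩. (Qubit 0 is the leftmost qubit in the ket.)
0.8626|00⟩ + (0.1657 + 0.04441i)|01⟩ + 0.4668|10⟩ + (0.08039 - 0.04641i)|11⟩

C-T† leaves the control-|0⟩ kets |00⟩, |01⟩ unchanged and applies T† to qubit 1 on the control-|1⟩ pair (|10⟩, |11⟩).
T† = [[1, 0], [0, (1/√2 - (1/√2)i)]].
With a = amp(|10⟩) = 0.4668 and b = amp(|11⟩) = (0.08966 + 0.02403i):
new amp(|10⟩) = (1)·a = 0.4668
new amp(|11⟩) = (1/√2 - (1/√2)i)·b = (0.08039 - 0.04641i)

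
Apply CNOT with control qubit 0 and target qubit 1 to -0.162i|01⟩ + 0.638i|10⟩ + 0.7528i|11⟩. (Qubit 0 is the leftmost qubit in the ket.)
-0.162i|01⟩ + 0.7528i|10⟩ + 0.638i|11⟩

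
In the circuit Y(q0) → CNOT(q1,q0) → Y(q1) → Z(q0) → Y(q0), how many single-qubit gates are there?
4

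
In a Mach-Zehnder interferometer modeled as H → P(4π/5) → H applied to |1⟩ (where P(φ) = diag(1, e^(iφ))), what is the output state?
(0.9045 - 0.2939i)|0⟩ + (0.09549 + 0.2939i)|1⟩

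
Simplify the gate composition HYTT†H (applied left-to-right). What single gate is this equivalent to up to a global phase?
Y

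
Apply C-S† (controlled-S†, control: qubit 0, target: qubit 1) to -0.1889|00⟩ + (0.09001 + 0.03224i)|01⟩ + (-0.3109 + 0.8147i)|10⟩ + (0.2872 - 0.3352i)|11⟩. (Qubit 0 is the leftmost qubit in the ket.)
-0.1889|00⟩ + (0.09001 + 0.03224i)|01⟩ + (-0.3109 + 0.8147i)|10⟩ + (-0.3352 - 0.2872i)|11⟩

C-S† leaves the control-|0⟩ kets |00⟩, |01⟩ unchanged and applies S† to qubit 1 on the control-|1⟩ pair (|10⟩, |11⟩).
S† = [[1, 0], [0, -i]].
With a = amp(|10⟩) = (-0.3109 + 0.8147i) and b = amp(|11⟩) = (0.2872 - 0.3352i):
new amp(|10⟩) = (1)·a = (-0.3109 + 0.8147i)
new amp(|11⟩) = (-i)·b = (-0.3352 - 0.2872i)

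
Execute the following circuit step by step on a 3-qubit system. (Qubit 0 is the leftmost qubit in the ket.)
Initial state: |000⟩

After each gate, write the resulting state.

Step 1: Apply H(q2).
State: 1/√2|000⟩ + 1/√2|001⟩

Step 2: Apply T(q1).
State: 1/√2|000⟩ + 1/√2|001⟩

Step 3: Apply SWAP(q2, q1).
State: 1/√2|000⟩ + 1/√2|010⟩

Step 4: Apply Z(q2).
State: 1/√2|000⟩ + 1/√2|010⟩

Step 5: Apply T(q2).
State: 1/√2|000⟩ + 1/√2|010⟩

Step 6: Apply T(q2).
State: 1/√2|000⟩ + 1/√2|010⟩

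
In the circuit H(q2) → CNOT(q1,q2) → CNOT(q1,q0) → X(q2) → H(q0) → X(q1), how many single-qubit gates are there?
4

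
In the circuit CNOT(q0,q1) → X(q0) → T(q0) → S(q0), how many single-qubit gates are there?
3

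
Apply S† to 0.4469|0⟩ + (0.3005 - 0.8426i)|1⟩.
0.4469|0⟩ + (-0.8426 - 0.3005i)|1⟩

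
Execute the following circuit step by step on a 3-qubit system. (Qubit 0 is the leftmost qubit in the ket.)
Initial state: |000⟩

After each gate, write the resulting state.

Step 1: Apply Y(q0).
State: i|100⟩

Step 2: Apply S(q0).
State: -|100⟩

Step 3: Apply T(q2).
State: -|100⟩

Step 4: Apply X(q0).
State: -|000⟩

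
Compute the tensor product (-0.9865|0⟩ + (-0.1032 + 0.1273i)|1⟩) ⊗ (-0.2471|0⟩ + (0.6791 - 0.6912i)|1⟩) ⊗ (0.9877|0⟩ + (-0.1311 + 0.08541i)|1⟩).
0.2408|000⟩ + (-0.03196 + 0.02082i)|001⟩ + (-0.6617 + 0.6735i)|010⟩ + (0.02959 - 0.1466i)|011⟩ + (0.02519 - 0.03107i)|100⟩ + (-0.0006565 + 0.006302i)|101⟩ + (0.01769 + 0.1558i)|110⟩ + (-0.01582 - 0.01916i)|111⟩

amp(|b₁b₂…⟩) = product of the factor amplitudes for bits b₁, b₂, …; only kets whose every factor amplitude is nonzero survive.
|000⟩: (-0.9865)(-0.2471)(0.9877) = 0.2408
|001⟩: (-0.9865)(-0.2471)(-0.1311 + 0.08541i) = (-0.03196 + 0.02082i)
|010⟩: (-0.9865)(0.6791 - 0.6912i)(0.9877) = (-0.6617 + 0.6735i)
|011⟩: (-0.9865)(0.6791 - 0.6912i)(-0.1311 + 0.08541i) = (0.02959 - 0.1466i)
|100⟩: (-0.1032 + 0.1273i)(-0.2471)(0.9877) = (0.02519 - 0.03107i)
|101⟩: (-0.1032 + 0.1273i)(-0.2471)(-0.1311 + 0.08541i) = (-0.0006565 + 0.006302i)
|110⟩: (-0.1032 + 0.1273i)(0.6791 - 0.6912i)(0.9877) = (0.01769 + 0.1558i)
|111⟩: (-0.1032 + 0.1273i)(0.6791 - 0.6912i)(-0.1311 + 0.08541i) = (-0.01582 - 0.01916i)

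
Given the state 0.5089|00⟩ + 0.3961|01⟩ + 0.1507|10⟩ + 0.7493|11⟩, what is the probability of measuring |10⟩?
0.02271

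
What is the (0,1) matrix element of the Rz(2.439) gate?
0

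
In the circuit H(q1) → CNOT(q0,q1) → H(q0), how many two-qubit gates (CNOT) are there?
1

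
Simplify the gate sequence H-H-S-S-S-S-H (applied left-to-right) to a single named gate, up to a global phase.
H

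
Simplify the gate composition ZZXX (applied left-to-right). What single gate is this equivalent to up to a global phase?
I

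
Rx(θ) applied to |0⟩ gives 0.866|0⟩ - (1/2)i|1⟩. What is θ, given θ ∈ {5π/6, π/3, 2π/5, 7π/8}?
π/3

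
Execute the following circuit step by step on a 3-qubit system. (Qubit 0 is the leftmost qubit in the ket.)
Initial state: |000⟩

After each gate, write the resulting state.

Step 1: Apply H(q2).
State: 1/√2|000⟩ + 1/√2|001⟩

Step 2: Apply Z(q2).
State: 1/√2|000⟩ - 1/√2|001⟩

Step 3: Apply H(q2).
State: |001⟩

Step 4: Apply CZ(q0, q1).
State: |001⟩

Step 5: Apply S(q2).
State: i|001⟩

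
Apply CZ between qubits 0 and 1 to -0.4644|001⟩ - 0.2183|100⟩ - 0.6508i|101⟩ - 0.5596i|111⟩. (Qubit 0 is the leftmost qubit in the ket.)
-0.4644|001⟩ - 0.2183|100⟩ - 0.6508i|101⟩ + 0.5596i|111⟩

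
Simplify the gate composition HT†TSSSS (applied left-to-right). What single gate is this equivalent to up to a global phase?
H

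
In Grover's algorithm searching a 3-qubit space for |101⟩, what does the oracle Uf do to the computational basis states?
Uf|x⟩ = -|x⟩ if x = 101, else |x⟩ (phase flip on target)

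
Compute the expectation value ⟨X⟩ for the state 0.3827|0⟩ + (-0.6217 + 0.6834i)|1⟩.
-0.4758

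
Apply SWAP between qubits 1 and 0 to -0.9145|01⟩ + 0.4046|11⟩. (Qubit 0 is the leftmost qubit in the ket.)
-0.9145|10⟩ + 0.4046|11⟩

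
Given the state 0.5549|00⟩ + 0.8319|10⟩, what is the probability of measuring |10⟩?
0.6921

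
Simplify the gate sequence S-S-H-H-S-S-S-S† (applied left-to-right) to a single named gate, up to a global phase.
I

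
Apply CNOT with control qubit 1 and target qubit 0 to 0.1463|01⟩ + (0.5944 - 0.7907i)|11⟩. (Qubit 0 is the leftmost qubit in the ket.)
(0.5944 - 0.7907i)|01⟩ + 0.1463|11⟩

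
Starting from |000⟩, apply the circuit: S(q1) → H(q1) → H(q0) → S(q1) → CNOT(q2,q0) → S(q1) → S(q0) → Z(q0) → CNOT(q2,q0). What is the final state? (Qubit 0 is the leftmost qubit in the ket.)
1/2|000⟩ - 1/2|010⟩ - (1/2)i|100⟩ + (1/2)i|110⟩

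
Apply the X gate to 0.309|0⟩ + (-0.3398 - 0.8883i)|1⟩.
(-0.3398 - 0.8883i)|0⟩ + 0.309|1⟩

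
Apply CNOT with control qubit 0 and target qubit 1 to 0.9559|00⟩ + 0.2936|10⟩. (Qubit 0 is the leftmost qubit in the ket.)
0.9559|00⟩ + 0.2936|11⟩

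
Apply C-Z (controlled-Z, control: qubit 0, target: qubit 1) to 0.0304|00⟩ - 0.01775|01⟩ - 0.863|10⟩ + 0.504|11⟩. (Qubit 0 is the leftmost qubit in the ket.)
0.0304|00⟩ - 0.01775|01⟩ - 0.863|10⟩ - 0.504|11⟩

C-Z leaves the control-|0⟩ kets |00⟩, |01⟩ unchanged and applies Z to qubit 1 on the control-|1⟩ pair (|10⟩, |11⟩).
Z = [[1, 0], [0, -1]].
With a = amp(|10⟩) = -0.863 and b = amp(|11⟩) = 0.504:
new amp(|10⟩) = (1)·a = -0.863
new amp(|11⟩) = (-1)·b = -0.504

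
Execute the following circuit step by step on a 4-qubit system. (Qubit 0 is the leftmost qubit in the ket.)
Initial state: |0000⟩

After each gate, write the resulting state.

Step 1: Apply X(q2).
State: |0010⟩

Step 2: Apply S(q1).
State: |0010⟩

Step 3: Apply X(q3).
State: |0011⟩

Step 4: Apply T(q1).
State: |0011⟩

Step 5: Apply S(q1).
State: |0011⟩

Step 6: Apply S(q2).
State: i|0011⟩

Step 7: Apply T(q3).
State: (-1/√2 + (1/√2)i)|0011⟩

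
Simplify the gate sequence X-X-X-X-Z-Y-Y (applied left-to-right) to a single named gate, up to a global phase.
Z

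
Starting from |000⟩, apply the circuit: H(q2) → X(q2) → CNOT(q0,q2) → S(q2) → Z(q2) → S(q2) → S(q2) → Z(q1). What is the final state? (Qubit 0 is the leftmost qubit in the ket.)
1/√2|000⟩ + (1/√2)i|001⟩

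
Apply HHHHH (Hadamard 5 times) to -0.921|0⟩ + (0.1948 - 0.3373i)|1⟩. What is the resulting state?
(-0.5135 - 0.2385i)|0⟩ + (-0.789 + 0.2385i)|1⟩

H² = I, so H^5 = H: a single Hadamard. With (a, b) = (-0.921, (0.1948 - 0.3373i)), H gives ((a + b)/√2, (a − b)/√2) = ((-0.5135 - 0.2385i), (-0.789 + 0.2385i)).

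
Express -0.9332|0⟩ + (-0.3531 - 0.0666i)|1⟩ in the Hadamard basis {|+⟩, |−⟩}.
(-0.9096 - 0.04709i)|+⟩ + (-0.4102 + 0.04709i)|−⟩

With |ψ⟩ = α|0⟩ + β|1⟩, the Hadamard-basis coefficients are ⟨+|ψ⟩ = (α + β)/√2 and ⟨−|ψ⟩ = (α − β)/√2.
Here α = -0.9332, β = (-0.3531 - 0.0666i): (α + β)/√2 = (-0.9096 - 0.04709i), (α − β)/√2 = (-0.4102 + 0.04709i).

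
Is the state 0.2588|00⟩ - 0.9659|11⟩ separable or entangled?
Entangled

Writing the state as a|00⟩ + b|01⟩ + c|10⟩ + d|11⟩, it is a product state iff ad − bc = 0.
Here (a, b, c, d) = (0.2588, 0, 0, -0.9659): ad − bc = (0.2588)(-0.9659) − (0)(0) = -0.25 ≠ 0, so the state is entangled.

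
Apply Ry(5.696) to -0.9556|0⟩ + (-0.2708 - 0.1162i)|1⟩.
(0.9931 + 0.03363i)|0⟩ + (-0.01733 + 0.1112i)|1⟩

Ry(5.696) = [[cos(θ/2), −sin(θ/2)], [sin(θ/2), cos(θ/2)]]; θ = 5.696, cos(θ/2) ≈ -0.95721, sin(θ/2) ≈ 0.289393.
With a = amp(|0⟩) = -0.9556 and b = amp(|1⟩) = (-0.2708 - 0.1162i):
new amp(|0⟩) = (-0.95721)·a + (-0.289393)·b = (0.9931 + 0.03363i)
new amp(|1⟩) = (0.289393)·a + (-0.95721)·b = (-0.01733 + 0.1112i)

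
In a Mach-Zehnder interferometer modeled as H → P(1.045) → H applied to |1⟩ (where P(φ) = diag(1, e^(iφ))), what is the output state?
(0.249 - 0.4325i)|0⟩ + (0.751 + 0.4325i)|1⟩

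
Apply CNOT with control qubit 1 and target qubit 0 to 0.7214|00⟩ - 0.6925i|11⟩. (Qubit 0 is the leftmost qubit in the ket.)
0.7214|00⟩ - 0.6925i|01⟩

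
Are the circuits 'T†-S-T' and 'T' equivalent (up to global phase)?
No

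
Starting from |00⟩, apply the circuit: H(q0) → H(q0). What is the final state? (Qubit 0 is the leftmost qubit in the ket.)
|00⟩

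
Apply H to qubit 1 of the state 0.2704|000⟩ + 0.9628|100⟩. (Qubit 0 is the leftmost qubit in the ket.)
0.1912|000⟩ + 0.1912|010⟩ + 0.6808|100⟩ + 0.6808|110⟩

H on qubit 1 mixes each pair of kets that differ only in qubit 1: amplitudes (a, b) of (|…0…⟩, |…1…⟩) become ((a + b)/√2, (a − b)/√2). Kets absent from the input have amplitude 0.
(|000⟩, |010⟩): (a, b) = (0.2704, 0) → (0.1912, 0.1912)
(|100⟩, |110⟩): (a, b) = (0.9628, 0) → (0.6808, 0.6808)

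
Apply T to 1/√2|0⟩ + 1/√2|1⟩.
1/√2|0⟩ + (1/2 + (1/2)i)|1⟩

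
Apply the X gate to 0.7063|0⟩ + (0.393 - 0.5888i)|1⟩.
(0.393 - 0.5888i)|0⟩ + 0.7063|1⟩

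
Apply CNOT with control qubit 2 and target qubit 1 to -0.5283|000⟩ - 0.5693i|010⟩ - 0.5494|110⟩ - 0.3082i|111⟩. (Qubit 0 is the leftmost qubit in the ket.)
-0.5283|000⟩ - 0.5693i|010⟩ - 0.3082i|101⟩ - 0.5494|110⟩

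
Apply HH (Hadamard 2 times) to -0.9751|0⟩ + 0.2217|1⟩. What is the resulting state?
-0.9751|0⟩ + 0.2217|1⟩

H² = I, so an even number of Hadamards cancels: H^2 = I and the state is unchanged.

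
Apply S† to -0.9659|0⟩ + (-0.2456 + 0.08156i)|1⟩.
-0.9659|0⟩ + (0.08156 + 0.2456i)|1⟩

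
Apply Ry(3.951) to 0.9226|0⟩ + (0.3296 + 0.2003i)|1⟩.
(-0.6662 - 0.1841i)|0⟩ + (0.7183 - 0.07887i)|1⟩

Ry(3.951) = [[cos(θ/2), −sin(θ/2)], [sin(θ/2), cos(θ/2)]]; θ = 3.951, cos(θ/2) ≈ -0.393746, sin(θ/2) ≈ 0.919219.
With a = amp(|0⟩) = 0.9226 and b = amp(|1⟩) = (0.3296 + 0.2003i):
new amp(|0⟩) = (-0.393746)·a + (-0.919219)·b = (-0.6662 - 0.1841i)
new amp(|1⟩) = (0.919219)·a + (-0.393746)·b = (0.7183 - 0.07887i)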